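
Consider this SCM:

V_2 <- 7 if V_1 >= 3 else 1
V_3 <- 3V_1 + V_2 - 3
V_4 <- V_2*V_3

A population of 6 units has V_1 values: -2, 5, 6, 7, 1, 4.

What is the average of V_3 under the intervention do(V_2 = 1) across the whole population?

The intervention sets V_2=1 in all 6 units regardless of V_1. Recomputing V_3 per unit gives -8, 13, 16, 19, 1, 10; average 8.5.

8.5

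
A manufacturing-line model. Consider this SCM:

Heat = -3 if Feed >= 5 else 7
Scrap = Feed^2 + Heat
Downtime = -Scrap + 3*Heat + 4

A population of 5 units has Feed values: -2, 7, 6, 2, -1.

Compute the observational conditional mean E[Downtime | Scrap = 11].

14

E[Downtime|Scrap=11] averages over only the 2 units with Scrap=11 (Feed = -2, 2): Downtime = 14, 14, mean 14.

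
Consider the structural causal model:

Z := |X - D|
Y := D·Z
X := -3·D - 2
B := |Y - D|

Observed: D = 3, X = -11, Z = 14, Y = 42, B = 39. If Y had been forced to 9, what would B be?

6

Intervening sets Y = 9 and removes its equation (Y := D·Z).
B = |Y - D|  [with Y=9, D=3]  = 6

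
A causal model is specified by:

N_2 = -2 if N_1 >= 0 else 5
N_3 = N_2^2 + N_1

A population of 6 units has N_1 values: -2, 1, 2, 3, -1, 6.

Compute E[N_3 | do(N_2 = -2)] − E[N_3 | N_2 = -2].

do(N_2=-2) breaks N_2's dependence on N_1. With N_2=-2 fixed, N_3 across the units is 2, 5, 6, 7, 3, 10, mean 5.5.
E[N_3|N_2=-2] averages over only the 4 units with N_2=-2 (N_1 = 1, 2, 3, 6): N_3 = 5, 6, 7, 10, mean 7.
Difference = 5.5 − 7 = -1.5.

-1.5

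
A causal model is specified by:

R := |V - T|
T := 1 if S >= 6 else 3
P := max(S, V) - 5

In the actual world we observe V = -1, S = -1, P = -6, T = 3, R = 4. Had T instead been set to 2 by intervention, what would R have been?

3

Intervening sets T = 2 and removes its equation (T := 1 if S >= 6 else 3).
R = |V - T|  [with V=-1, T=2]  = 3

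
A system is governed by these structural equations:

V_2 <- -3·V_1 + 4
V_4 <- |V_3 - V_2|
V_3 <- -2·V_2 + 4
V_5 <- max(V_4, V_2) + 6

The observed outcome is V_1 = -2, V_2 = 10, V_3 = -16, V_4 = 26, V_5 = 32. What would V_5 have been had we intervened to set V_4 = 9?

Intervening sets V_4 = 9 and removes its equation (V_4 <- |V_3 - V_2|).
V_2 = -3·V_1 + 4  [with V_1=-2]  = 10
V_5 = max(V_4, V_2) + 6  [with V_4=9, V_2=10]  = 16

16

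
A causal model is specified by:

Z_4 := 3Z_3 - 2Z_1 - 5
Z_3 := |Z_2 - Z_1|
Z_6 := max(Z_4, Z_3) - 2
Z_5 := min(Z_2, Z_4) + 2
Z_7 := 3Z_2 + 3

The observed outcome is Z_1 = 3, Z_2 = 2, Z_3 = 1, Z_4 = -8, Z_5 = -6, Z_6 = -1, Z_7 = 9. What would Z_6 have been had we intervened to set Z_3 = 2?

0

The intervention breaks the incoming arrows to Z_3: Z_3 := |Z_2 - Z_1| no longer applies, and Z_3 = 2.
Z_4 = 3Z_3 - 2Z_1 - 5  [with Z_3=2, Z_1=3]  = -5
Z_6 = max(Z_4, Z_3) - 2  [with Z_4=-5, Z_3=2]  = 0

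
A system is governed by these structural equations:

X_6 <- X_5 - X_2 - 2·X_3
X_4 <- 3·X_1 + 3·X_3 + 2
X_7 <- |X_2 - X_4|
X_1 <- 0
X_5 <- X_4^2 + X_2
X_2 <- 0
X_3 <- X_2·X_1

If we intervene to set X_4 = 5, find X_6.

25

Under do(X_4=5), the mechanism X_4 <- 3·X_1 + 3·X_3 + 2 is discarded; X_4 is fixed at 5.
X_3 = X_2·X_1  [with X_2=0, X_1=0]  = 0
X_5 = X_4^2 + X_2  [with X_4=5, X_2=0]  = 25
X_6 = X_5 - X_2 - 2·X_3  [with X_5=25, X_2=0, X_3=0]  = 25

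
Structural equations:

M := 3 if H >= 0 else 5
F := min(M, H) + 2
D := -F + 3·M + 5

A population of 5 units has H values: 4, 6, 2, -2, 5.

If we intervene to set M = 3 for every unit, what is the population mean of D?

do(M=3) breaks M's dependence on H. With M=3 fixed, D across the units is 9, 9, 10, 14, 9, mean 10.2.

10.2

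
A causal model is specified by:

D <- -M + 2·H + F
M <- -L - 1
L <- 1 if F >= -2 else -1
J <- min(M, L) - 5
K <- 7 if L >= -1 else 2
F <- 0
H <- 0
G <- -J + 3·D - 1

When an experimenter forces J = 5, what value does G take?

Intervening sets J = 5 and removes its equation (J <- min(M, L) - 5).
L = 1 if F >= -2 else -1  [with F=0]  = 1
M = -L - 1  [with L=1]  = -2
D = -M + 2·H + F  [with M=-2, H=0, F=0]  = 2
G = -J + 3·D - 1  [with J=5, D=2]  = 0

0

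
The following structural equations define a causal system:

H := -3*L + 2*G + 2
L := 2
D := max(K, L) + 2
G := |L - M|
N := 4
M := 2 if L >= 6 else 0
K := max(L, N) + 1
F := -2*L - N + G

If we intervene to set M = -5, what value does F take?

-1

do(M=-5) replaces the equation M := 2 if L >= 6 else 0 with the constant M = -5.
G = |L - M|  [with L=2, M=-5]  = 7
F = -2*L - N + G  [with L=2, N=4, G=7]  = -1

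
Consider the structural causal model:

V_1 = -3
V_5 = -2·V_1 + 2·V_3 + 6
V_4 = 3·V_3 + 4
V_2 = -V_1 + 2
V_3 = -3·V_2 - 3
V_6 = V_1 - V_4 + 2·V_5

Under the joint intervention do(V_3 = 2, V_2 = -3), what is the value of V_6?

Setting V_3 = 2, V_2 = -3 by intervention discards those variables' equations.
V_4 = 3·V_3 + 4  [with V_3=2]  = 10
V_5 = -2·V_1 + 2·V_3 + 6  [with V_1=-3, V_3=2]  = 16
V_6 = V_1 - V_4 + 2·V_5  [with V_1=-3, V_4=10, V_5=16]  = 19

19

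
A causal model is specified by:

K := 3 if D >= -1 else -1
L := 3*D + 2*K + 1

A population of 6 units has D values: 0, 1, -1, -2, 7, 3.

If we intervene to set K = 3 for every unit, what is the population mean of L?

The intervention sets K=3 in all 6 units regardless of D. Recomputing L per unit gives 7, 10, 4, 1, 28, 16; average 11.

11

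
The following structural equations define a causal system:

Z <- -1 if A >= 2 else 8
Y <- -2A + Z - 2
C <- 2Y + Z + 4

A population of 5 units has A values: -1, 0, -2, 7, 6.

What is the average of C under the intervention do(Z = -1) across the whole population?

Every unit gets Z=-1 under the intervention. C values become 1, -3, 5, -31, -27; E[C|do(Z=-1)] = -11.

-11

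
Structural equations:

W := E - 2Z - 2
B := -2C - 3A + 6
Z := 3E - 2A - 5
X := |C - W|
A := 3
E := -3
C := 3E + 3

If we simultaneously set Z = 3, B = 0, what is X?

Under do(Z = 3, B = 0), each intervened variable's structural equation is replaced by its fixed value.
W = E - 2Z - 2  [with E=-3, Z=3]  = -11
C = 3E + 3  [with E=-3]  = -6
X = |C - W|  [with C=-6, W=-11]  = 5

5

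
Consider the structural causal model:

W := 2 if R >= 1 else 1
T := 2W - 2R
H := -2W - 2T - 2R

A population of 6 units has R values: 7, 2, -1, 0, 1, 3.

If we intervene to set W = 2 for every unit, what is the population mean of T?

0

do(W=2) breaks W's dependence on R. With W=2 fixed, T across the units is -10, 0, 6, 4, 2, -2, mean 0.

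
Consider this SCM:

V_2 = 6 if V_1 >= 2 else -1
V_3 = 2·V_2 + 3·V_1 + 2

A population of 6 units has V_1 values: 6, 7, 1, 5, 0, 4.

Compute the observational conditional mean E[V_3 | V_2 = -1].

1.5

Conditioning on V_2=-1 selects the 2 unit(s) with V_1 ∈ {1, 0}. Their V_3 values: 3, 0. Mean = 1.5.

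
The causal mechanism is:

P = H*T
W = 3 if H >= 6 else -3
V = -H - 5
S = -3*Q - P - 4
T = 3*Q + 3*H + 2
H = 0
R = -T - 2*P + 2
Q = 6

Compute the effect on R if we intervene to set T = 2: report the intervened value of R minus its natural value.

18

The intervention breaks the incoming arrows to T: T = 3*Q + 3*H + 2 no longer applies, and T = 2.
P = H*T  [with H=0, T=2]  = 0
R = -T - 2*P + 2  [with T=2, P=0]  = 0
Without intervention: T = 3*Q + 3*H + 2  [with Q=6, H=0]  = 20; P = H*T  [with H=0, T=20]  = 0; R = -T - 2*P + 2  [with T=20, P=0]  = -18.
Change = 0 − (-18) = 18.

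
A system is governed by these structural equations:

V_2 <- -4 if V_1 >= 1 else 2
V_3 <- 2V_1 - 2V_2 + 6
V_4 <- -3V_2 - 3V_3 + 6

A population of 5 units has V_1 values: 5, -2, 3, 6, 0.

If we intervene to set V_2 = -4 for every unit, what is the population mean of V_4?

do(V_2=-4) breaks V_2's dependence on V_1. With V_2=-4 fixed, V_4 across the units is -54, -12, -42, -60, -24, mean -38.4.

-38.4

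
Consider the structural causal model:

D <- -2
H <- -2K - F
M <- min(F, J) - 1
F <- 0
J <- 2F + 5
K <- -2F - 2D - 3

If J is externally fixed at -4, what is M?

The intervention breaks the incoming arrows to J: J <- 2F + 5 no longer applies, and J = -4.
M = min(F, J) - 1  [with F=0, J=-4]  = -5

-5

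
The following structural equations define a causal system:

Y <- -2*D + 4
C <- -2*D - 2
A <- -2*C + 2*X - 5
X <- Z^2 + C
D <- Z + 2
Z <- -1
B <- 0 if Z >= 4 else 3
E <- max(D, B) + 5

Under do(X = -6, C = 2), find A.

-21

The joint intervention fixes X = -6, C = 2, removing each variable's own equation.
A = -2*C + 2*X - 5  [with C=2, X=-6]  = -21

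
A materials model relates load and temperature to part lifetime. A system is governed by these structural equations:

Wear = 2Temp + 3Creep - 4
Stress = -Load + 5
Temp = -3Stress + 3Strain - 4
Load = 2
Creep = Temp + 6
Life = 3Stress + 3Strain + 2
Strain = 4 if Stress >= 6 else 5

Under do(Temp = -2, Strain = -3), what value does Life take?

The joint intervention fixes Temp = -2, Strain = -3, removing each variable's own equation.
Stress = -Load + 5  [with Load=2]  = 3
Life = 3Stress + 3Strain + 2  [with Stress=3, Strain=-3]  = 2

2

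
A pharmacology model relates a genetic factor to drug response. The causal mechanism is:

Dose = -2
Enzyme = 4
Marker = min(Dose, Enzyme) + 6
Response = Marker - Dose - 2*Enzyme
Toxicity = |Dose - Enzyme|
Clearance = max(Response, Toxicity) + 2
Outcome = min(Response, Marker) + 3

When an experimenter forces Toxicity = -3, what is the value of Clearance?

The intervention breaks the incoming arrows to Toxicity: Toxicity = |Dose - Enzyme| no longer applies, and Toxicity = -3.
Marker = min(Dose, Enzyme) + 6  [with Dose=-2, Enzyme=4]  = 4
Response = Marker - Dose - 2*Enzyme  [with Marker=4, Dose=-2, Enzyme=4]  = -2
Clearance = max(Response, Toxicity) + 2  [with Response=-2, Toxicity=-3]  = 0

0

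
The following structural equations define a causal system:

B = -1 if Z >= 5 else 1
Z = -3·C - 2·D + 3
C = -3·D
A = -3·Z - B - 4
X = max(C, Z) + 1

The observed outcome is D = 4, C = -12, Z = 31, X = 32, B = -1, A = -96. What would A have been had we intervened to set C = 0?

Under do(C=0), the mechanism C = -3·D is discarded; C is fixed at 0.
Z = -3·C - 2·D + 3  [with C=0, D=4]  = -5
B = -1 if Z >= 5 else 1  [with Z=-5]  = 1
A = -3·Z - B - 4  [with Z=-5, B=1]  = 10

10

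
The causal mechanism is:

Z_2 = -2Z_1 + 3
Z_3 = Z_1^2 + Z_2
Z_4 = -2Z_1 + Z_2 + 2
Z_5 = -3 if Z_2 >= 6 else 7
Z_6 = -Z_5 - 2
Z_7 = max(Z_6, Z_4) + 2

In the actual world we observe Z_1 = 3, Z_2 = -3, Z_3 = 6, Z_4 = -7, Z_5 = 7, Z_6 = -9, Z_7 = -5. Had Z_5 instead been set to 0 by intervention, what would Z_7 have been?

Under do(Z_5=0), the mechanism Z_5 = -3 if Z_2 >= 6 else 7 is discarded; Z_5 is fixed at 0.
Z_2 = -2Z_1 + 3  [with Z_1=3]  = -3
Z_4 = -2Z_1 + Z_2 + 2  [with Z_1=3, Z_2=-3]  = -7
Z_6 = -Z_5 - 2  [with Z_5=0]  = -2
Z_7 = max(Z_6, Z_4) + 2  [with Z_6=-2, Z_4=-7]  = 0

0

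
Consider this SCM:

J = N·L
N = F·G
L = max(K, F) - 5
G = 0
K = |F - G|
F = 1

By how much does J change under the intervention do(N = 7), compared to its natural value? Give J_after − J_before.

The intervention breaks the incoming arrows to N: N = F·G no longer applies, and N = 7.
K = |F - G|  [with F=1, G=0]  = 1
L = max(K, F) - 5  [with K=1, F=1]  = -4
J = N·L  [with N=7, L=-4]  = -28
Without intervention: N = F·G  [with F=1, G=0]  = 0; K = |F - G|  [with F=1, G=0]  = 1; L = max(K, F) - 5  [with K=1, F=1]  = -4; J = N·L  [with N=0, L=-4]  = 0.
Change = -28 − 0 = -28.

-28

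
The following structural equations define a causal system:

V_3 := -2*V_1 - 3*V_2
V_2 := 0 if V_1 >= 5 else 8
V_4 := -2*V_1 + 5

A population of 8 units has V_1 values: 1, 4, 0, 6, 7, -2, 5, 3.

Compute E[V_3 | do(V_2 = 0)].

-6

The intervention sets V_2=0 in all 8 units regardless of V_1. Recomputing V_3 per unit gives -2, -8, 0, -12, -14, 4, -10, -6; average -6.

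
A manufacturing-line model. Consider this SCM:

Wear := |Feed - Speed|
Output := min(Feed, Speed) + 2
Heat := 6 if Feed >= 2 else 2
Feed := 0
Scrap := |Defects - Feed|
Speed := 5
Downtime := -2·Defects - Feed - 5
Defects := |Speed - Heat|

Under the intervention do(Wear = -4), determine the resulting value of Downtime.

-11

do(Wear=-4) replaces the equation Wear := |Feed - Speed| with the constant Wear = -4.
No directed path runs from Wear to Downtime, so Downtime keeps its natural value.
Heat = 6 if Feed >= 2 else 2  [with Feed=0]  = 2
Defects = |Speed - Heat|  [with Speed=5, Heat=2]  = 3
Downtime = -2·Defects - Feed - 5  [with Defects=3, Feed=0]  = -11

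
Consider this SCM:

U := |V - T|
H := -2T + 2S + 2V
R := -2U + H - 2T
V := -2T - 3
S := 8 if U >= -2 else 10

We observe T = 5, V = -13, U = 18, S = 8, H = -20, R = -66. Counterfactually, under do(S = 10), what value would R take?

Under do(S=10), the mechanism S := 8 if U >= -2 else 10 is discarded; S is fixed at 10.
V = -2T - 3  [with T=5]  = -13
U = |V - T|  [with V=-13, T=5]  = 18
H = -2T + 2S + 2V  [with T=5, S=10, V=-13]  = -16
R = -2U + H - 2T  [with U=18, H=-16, T=5]  = -62

-62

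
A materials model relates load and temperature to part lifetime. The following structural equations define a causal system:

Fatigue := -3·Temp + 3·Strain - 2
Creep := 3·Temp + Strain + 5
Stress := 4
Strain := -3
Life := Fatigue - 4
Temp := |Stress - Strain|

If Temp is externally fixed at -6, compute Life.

3

The intervention breaks the incoming arrows to Temp: Temp := |Stress - Strain| no longer applies, and Temp = -6.
Fatigue = -3·Temp + 3·Strain - 2  [with Temp=-6, Strain=-3]  = 7
Life = Fatigue - 4  [with Fatigue=7]  = 3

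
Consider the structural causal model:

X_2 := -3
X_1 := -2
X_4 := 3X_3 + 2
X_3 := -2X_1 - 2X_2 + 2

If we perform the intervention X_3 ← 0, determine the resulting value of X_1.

Under do(X_3=0), the mechanism X_3 := -2X_1 - 2X_2 + 2 is discarded; X_3 is fixed at 0.
X_1 is not downstream of the intervention, so its value is determined by the original equations.

-2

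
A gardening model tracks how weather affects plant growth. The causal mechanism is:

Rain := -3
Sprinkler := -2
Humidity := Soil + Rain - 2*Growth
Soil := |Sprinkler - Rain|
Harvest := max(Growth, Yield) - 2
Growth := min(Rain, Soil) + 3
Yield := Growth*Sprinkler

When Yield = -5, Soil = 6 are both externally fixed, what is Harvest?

-2

Under do(Yield = -5, Soil = 6), each intervened variable's structural equation is replaced by its fixed value.
Growth = min(Rain, Soil) + 3  [with Rain=-3, Soil=6]  = 0
Harvest = max(Growth, Yield) - 2  [with Growth=0, Yield=-5]  = -2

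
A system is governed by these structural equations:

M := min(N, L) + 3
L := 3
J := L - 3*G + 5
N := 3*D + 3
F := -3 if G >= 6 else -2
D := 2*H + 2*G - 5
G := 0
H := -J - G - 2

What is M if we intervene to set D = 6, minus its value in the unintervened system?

75

do(D=6) replaces the equation D := 2*H + 2*G - 5 with the constant D = 6.
N = 3*D + 3  [with D=6]  = 21
M = min(N, L) + 3  [with N=21, L=3]  = 6
Without intervention: J = L - 3*G + 5  [with L=3, G=0]  = 8; H = -J - G - 2  [with J=8, G=0]  = -10; D = 2*H + 2*G - 5  [with H=-10, G=0]  = -25; N = 3*D + 3  [with D=-25]  = -72; M = min(N, L) + 3  [with N=-72, L=3]  = -69.
Change = 6 − (-69) = 75.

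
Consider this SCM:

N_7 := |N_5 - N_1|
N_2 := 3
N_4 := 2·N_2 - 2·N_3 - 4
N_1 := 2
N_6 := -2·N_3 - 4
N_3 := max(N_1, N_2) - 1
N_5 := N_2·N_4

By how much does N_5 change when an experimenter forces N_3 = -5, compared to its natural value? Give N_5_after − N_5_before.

42

do(N_3=-5) replaces the equation N_3 := max(N_1, N_2) - 1 with the constant N_3 = -5.
N_4 = 2·N_2 - 2·N_3 - 4  [with N_2=3, N_3=-5]  = 12
N_5 = N_2·N_4  [with N_2=3, N_4=12]  = 36
Without intervention: N_3 = max(N_1, N_2) - 1  [with N_1=2, N_2=3]  = 2; N_4 = 2·N_2 - 2·N_3 - 4  [with N_2=3, N_3=2]  = -2; N_5 = N_2·N_4  [with N_2=3, N_4=-2]  = -6.
Change = 36 − (-6) = 42.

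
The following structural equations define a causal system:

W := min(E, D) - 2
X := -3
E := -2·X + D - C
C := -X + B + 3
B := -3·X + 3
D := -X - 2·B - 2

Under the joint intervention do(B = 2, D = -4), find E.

Setting B = 2, D = -4 by intervention discards those variables' equations.
C = -X + B + 3  [with X=-3, B=2]  = 8
E = -2·X + D - C  [with X=-3, D=-4, C=8]  = -6

-6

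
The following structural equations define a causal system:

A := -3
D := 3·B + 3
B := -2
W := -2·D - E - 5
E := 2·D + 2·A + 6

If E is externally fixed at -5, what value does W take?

6

Intervening sets E = -5 and removes its equation (E := 2·D + 2·A + 6).
D = 3·B + 3  [with B=-2]  = -3
W = -2·D - E - 5  [with D=-3, E=-5]  = 6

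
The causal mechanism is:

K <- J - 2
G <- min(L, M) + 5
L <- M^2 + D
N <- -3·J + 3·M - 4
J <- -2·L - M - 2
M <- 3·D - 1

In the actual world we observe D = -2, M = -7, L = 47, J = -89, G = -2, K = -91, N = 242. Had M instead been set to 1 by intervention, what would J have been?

-1

Under do(M=1), the mechanism M <- 3·D - 1 is discarded; M is fixed at 1.
L = M^2 + D  [with M=1, D=-2]  = -1
J = -2·L - M - 2  [with L=-1, M=1]  = -1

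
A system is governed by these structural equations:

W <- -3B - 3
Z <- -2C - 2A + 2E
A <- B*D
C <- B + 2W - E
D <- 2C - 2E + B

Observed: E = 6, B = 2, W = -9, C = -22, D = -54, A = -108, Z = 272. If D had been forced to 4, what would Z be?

Under do(D=4), the mechanism D <- 2C - 2E + B is discarded; D is fixed at 4.
W = -3B - 3  [with B=2]  = -9
C = B + 2W - E  [with B=2, W=-9, E=6]  = -22
A = B*D  [with B=2, D=4]  = 8
Z = -2C - 2A + 2E  [with C=-22, A=8, E=6]  = 40

40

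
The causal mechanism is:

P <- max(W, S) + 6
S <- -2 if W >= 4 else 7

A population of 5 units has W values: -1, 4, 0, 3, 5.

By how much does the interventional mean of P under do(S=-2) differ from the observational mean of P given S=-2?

Every unit gets S=-2 under the intervention. P values become 5, 10, 6, 9, 11; E[P|do(S=-2)] = 8.2.
Conditioning on S=-2 selects the 2 unit(s) with W ∈ {4, 5}. Their P values: 10, 11. Mean = 10.5.
Difference = 8.2 − 10.5 = -2.3.

-2.3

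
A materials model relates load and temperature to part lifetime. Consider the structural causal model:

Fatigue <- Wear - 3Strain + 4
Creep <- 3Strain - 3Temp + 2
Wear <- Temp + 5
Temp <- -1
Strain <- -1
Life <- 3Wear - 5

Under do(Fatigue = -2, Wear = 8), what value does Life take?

Setting Fatigue = -2, Wear = 8 by intervention discards those variables' equations.
Life = 3Wear - 5  [with Wear=8]  = 19

19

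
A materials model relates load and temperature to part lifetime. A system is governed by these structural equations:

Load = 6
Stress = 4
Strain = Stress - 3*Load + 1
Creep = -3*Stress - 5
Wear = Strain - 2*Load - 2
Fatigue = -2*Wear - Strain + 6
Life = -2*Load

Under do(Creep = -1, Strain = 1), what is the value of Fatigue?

31

The joint intervention fixes Creep = -1, Strain = 1, removing each variable's own equation.
Wear = Strain - 2*Load - 2  [with Strain=1, Load=6]  = -13
Fatigue = -2*Wear - Strain + 6  [with Wear=-13, Strain=1]  = 31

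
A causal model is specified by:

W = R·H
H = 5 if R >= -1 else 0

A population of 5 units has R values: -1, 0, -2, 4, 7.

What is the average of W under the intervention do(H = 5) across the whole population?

The intervention sets H=5 in all 5 units regardless of R. Recomputing W per unit gives -5, 0, -10, 20, 35; average 8.

8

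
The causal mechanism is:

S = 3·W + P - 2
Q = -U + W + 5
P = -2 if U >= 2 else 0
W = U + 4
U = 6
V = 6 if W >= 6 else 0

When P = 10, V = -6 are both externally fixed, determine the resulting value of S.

The joint intervention fixes P = 10, V = -6, removing each variable's own equation.
W = U + 4  [with U=6]  = 10
S = 3·W + P - 2  [with W=10, P=10]  = 38

38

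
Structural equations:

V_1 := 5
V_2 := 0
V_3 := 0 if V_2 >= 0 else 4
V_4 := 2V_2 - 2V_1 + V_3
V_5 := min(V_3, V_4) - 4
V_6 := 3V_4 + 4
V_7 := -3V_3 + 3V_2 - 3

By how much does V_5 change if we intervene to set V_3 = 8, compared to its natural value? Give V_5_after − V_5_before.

do(V_3=8) replaces the equation V_3 := 0 if V_2 >= 0 else 4 with the constant V_3 = 8.
V_4 = 2V_2 - 2V_1 + V_3  [with V_2=0, V_1=5, V_3=8]  = -2
V_5 = min(V_3, V_4) - 4  [with V_3=8, V_4=-2]  = -6
Without intervention: V_3 = 0 if V_2 >= 0 else 4  [with V_2=0]  = 0; V_4 = 2V_2 - 2V_1 + V_3  [with V_2=0, V_1=5, V_3=0]  = -10; V_5 = min(V_3, V_4) - 4  [with V_3=0, V_4=-10]  = -14.
Change = -6 − (-14) = 8.

8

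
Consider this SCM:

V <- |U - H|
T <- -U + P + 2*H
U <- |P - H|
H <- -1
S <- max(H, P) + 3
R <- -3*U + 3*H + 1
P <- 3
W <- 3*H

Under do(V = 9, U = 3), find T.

The joint intervention fixes V = 9, U = 3, removing each variable's own equation.
T = -U + P + 2*H  [with U=3, P=3, H=-1]  = -2

-2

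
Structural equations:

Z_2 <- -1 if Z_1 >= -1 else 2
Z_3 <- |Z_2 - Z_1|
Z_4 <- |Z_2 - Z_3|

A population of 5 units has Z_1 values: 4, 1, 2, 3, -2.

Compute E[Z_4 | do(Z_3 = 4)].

4.4

Every unit gets Z_3=4 under the intervention. Z_4 values become 5, 5, 5, 5, 2; E[Z_4|do(Z_3=4)] = 4.4.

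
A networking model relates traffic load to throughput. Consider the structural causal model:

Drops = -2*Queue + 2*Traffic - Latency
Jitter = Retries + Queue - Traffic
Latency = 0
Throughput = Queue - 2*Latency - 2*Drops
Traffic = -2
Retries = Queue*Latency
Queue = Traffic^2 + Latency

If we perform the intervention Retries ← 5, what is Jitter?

The intervention breaks the incoming arrows to Retries: Retries = Queue*Latency no longer applies, and Retries = 5.
Queue = Traffic^2 + Latency  [with Traffic=-2, Latency=0]  = 4
Jitter = Retries + Queue - Traffic  [with Retries=5, Queue=4, Traffic=-2]  = 11

11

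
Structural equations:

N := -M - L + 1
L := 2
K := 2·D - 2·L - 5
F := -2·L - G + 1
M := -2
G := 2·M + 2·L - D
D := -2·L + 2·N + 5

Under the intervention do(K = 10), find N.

1

Intervening sets K = 10 and removes its equation (K := 2·D - 2·L - 5).
N is not downstream of the intervention, so its value is determined by the original equations.
N = -M - L + 1  [with M=-2, L=2]  = 1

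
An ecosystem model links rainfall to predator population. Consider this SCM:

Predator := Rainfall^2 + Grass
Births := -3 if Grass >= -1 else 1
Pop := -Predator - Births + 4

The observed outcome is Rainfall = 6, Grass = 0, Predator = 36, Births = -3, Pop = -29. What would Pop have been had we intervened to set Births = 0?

-32

Intervening sets Births = 0 and removes its equation (Births := -3 if Grass >= -1 else 1).
Predator = Rainfall^2 + Grass  [with Rainfall=6, Grass=0]  = 36
Pop = -Predator - Births + 4  [with Predator=36, Births=0]  = -32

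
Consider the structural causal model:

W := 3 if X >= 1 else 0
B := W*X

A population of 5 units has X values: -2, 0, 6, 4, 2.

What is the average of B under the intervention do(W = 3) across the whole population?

6

Every unit gets W=3 under the intervention. B values become -6, 0, 18, 12, 6; E[B|do(W=3)] = 6.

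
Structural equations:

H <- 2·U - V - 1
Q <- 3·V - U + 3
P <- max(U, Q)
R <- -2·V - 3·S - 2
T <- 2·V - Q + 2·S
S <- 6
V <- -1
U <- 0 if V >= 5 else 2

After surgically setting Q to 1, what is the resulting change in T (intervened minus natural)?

-3

The intervention breaks the incoming arrows to Q: Q <- 3·V - U + 3 no longer applies, and Q = 1.
T = 2·V - Q + 2·S  [with V=-1, Q=1, S=6]  = 9
Without intervention: U = 0 if V >= 5 else 2  [with V=-1]  = 2; Q = 3·V - U + 3  [with V=-1, U=2]  = -2; T = 2·V - Q + 2·S  [with V=-1, Q=-2, S=6]  = 12.
Change = 9 − 12 = -3.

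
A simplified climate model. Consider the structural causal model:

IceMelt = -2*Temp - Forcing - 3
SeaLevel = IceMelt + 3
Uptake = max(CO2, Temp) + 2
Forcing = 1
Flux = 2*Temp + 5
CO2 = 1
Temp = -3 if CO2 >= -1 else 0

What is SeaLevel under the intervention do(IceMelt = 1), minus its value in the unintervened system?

-1

Intervening sets IceMelt = 1 and removes its equation (IceMelt = -2*Temp - Forcing - 3).
SeaLevel = IceMelt + 3  [with IceMelt=1]  = 4
Without intervention: Temp = -3 if CO2 >= -1 else 0  [with CO2=1]  = -3; IceMelt = -2*Temp - Forcing - 3  [with Temp=-3, Forcing=1]  = 2; SeaLevel = IceMelt + 3  [with IceMelt=2]  = 5.
Change = 4 − 5 = -1.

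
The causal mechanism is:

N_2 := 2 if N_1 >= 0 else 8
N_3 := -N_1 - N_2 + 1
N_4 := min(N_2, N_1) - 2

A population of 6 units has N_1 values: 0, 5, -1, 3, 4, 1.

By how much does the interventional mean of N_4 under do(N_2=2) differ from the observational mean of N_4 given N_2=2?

-0.4

The intervention sets N_2=2 in all 6 units regardless of N_1. Recomputing N_4 per unit gives -2, 0, -3, 0, 0, -1; average -1.
E[N_4|N_2=2] averages over only the 5 units with N_2=2 (N_1 = 0, 5, 3, 4, 1): N_4 = -2, 0, 0, 0, -1, mean -0.6.
Difference = -1 − (-0.6) = -0.4.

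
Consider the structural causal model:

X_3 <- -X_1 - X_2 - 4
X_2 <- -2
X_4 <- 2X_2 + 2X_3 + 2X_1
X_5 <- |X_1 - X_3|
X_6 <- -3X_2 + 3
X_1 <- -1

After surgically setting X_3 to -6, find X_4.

-18

The intervention breaks the incoming arrows to X_3: X_3 <- -X_1 - X_2 - 4 no longer applies, and X_3 = -6.
X_4 = 2X_2 + 2X_3 + 2X_1  [with X_2=-2, X_3=-6, X_1=-1]  = -18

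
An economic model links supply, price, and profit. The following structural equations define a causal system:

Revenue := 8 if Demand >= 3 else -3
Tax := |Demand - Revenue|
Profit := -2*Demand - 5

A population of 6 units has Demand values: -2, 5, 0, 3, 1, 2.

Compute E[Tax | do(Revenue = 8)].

6.5

do(Revenue=8) breaks Revenue's dependence on Demand. With Revenue=8 fixed, Tax across the units is 10, 3, 8, 5, 7, 6, mean 6.5.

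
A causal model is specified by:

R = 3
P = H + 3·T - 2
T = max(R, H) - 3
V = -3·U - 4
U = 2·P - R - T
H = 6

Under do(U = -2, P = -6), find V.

2

Setting U = -2, P = -6 by intervention discards those variables' equations.
V = -3·U - 4  [with U=-2]  = 2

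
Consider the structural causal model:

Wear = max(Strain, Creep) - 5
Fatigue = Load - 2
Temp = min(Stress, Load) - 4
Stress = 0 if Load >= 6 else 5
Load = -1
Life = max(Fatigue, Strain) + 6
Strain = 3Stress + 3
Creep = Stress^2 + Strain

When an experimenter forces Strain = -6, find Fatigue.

The intervention breaks the incoming arrows to Strain: Strain = 3Stress + 3 no longer applies, and Strain = -6.
Fatigue is not downstream of the intervention, so its value is determined by the original equations.
Fatigue = Load - 2  [with Load=-1]  = -3

-3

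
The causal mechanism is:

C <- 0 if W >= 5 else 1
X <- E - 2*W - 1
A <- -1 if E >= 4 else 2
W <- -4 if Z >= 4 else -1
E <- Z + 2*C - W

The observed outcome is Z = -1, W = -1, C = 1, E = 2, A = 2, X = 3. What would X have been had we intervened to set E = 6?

Under do(E=6), the mechanism E <- Z + 2*C - W is discarded; E is fixed at 6.
W = -4 if Z >= 4 else -1  [with Z=-1]  = -1
X = E - 2*W - 1  [with E=6, W=-1]  = 7

7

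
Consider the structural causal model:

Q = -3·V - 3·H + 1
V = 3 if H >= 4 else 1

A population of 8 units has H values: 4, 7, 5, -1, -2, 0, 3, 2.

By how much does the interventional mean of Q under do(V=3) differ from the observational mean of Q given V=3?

9.25

Every unit gets V=3 under the intervention. Q values become -20, -29, -23, -5, -2, -8, -17, -14; E[Q|do(V=3)] = -14.75.
Observing V=3 restricts to units where V's equation naturally yields 3: H ∈ {4, 7, 5}. In that subpopulation Q = -20, -29, -23, mean -24.
Difference = -14.75 − (-24) = 9.25.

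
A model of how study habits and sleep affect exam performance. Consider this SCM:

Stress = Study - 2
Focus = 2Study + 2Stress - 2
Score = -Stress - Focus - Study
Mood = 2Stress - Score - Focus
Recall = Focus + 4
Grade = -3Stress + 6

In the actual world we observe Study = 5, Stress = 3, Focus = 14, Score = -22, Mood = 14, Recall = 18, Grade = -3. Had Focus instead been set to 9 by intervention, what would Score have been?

-17

The intervention breaks the incoming arrows to Focus: Focus = 2Study + 2Stress - 2 no longer applies, and Focus = 9.
Stress = Study - 2  [with Study=5]  = 3
Score = -Stress - Focus - Study  [with Stress=3, Focus=9, Study=5]  = -17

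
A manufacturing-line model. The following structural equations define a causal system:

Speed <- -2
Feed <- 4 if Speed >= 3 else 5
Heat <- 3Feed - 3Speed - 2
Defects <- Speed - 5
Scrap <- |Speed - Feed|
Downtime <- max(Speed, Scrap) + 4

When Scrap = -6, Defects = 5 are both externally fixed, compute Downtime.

2

Setting Scrap = -6, Defects = 5 by intervention discards those variables' equations.
Downtime = max(Speed, Scrap) + 4  [with Speed=-2, Scrap=-6]  = 2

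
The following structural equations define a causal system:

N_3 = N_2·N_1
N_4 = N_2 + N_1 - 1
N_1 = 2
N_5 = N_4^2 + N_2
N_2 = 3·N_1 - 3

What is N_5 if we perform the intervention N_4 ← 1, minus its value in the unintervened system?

-15

Intervening sets N_4 = 1 and removes its equation (N_4 = N_2 + N_1 - 1).
N_2 = 3·N_1 - 3  [with N_1=2]  = 3
N_5 = N_4^2 + N_2  [with N_4=1, N_2=3]  = 4
Without intervention: N_2 = 3·N_1 - 3  [with N_1=2]  = 3; N_4 = N_2 + N_1 - 1  [with N_2=3, N_1=2]  = 4; N_5 = N_4^2 + N_2  [with N_4=4, N_2=3]  = 19.
Change = 4 − 19 = -15.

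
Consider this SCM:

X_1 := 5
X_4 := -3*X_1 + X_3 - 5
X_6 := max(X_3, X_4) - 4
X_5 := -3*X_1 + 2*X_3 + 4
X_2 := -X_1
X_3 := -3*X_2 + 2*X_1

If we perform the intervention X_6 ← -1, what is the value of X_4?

do(X_6=-1) replaces the equation X_6 := max(X_3, X_4) - 4 with the constant X_6 = -1.
No directed path runs from X_6 to X_4, so X_4 keeps its natural value.
X_2 = -X_1  [with X_1=5]  = -5
X_3 = -3*X_2 + 2*X_1  [with X_2=-5, X_1=5]  = 25
X_4 = -3*X_1 + X_3 - 5  [with X_1=5, X_3=25]  = 5

5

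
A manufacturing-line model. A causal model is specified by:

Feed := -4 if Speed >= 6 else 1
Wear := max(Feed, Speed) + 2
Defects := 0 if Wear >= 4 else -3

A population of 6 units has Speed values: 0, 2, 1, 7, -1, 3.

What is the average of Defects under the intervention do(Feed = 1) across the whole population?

-1.5

The intervention sets Feed=1 in all 6 units regardless of Speed. Recomputing Defects per unit gives -3, 0, -3, 0, -3, 0; average -1.5.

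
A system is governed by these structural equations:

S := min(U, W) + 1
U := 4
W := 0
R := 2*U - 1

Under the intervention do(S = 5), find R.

The intervention breaks the incoming arrows to S: S := min(U, W) + 1 no longer applies, and S = 5.
R is not downstream of the intervention, so its value is determined by the original equations.
R = 2*U - 1  [with U=4]  = 7

7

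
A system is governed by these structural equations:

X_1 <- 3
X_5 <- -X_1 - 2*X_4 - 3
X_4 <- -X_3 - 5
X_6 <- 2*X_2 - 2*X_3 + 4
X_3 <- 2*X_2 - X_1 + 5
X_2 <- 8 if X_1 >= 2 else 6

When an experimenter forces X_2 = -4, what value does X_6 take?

8

Under do(X_2=-4), the mechanism X_2 <- 8 if X_1 >= 2 else 6 is discarded; X_2 is fixed at -4.
X_3 = 2*X_2 - X_1 + 5  [with X_2=-4, X_1=3]  = -6
X_6 = 2*X_2 - 2*X_3 + 4  [with X_2=-4, X_3=-6]  = 8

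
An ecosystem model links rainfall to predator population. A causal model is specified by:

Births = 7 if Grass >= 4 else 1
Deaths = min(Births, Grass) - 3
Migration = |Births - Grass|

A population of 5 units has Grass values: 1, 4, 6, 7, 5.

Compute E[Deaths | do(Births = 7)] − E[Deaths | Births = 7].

do(Births=7) breaks Births's dependence on Grass. With Births=7 fixed, Deaths across the units is -2, 1, 3, 4, 2, mean 1.6.
Observing Births=7 restricts to units where Births's equation naturally yields 7: Grass ∈ {4, 6, 7, 5}. In that subpopulation Deaths = 1, 3, 4, 2, mean 2.5.
Difference = 1.6 − 2.5 = -0.9.

-0.9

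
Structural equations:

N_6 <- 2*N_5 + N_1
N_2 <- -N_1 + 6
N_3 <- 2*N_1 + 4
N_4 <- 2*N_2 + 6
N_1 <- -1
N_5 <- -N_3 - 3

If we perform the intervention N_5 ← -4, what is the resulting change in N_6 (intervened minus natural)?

The intervention breaks the incoming arrows to N_5: N_5 <- -N_3 - 3 no longer applies, and N_5 = -4.
N_6 = 2*N_5 + N_1  [with N_5=-4, N_1=-1]  = -9
Without intervention: N_3 = 2*N_1 + 4  [with N_1=-1]  = 2; N_5 = -N_3 - 3  [with N_3=2]  = -5; N_6 = 2*N_5 + N_1  [with N_5=-5, N_1=-1]  = -11.
Change = -9 − (-11) = 2.

2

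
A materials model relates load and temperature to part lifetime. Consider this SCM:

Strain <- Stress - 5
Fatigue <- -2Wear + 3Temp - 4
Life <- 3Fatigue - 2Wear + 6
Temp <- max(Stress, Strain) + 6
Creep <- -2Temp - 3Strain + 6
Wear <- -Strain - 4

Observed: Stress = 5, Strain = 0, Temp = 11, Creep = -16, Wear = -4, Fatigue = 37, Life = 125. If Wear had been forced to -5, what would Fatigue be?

The intervention breaks the incoming arrows to Wear: Wear <- -Strain - 4 no longer applies, and Wear = -5.
Strain = Stress - 5  [with Stress=5]  = 0
Temp = max(Stress, Strain) + 6  [with Stress=5, Strain=0]  = 11
Fatigue = -2Wear + 3Temp - 4  [with Wear=-5, Temp=11]  = 39

39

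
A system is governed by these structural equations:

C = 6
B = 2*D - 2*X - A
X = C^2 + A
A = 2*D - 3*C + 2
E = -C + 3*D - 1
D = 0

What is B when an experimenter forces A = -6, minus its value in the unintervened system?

The intervention breaks the incoming arrows to A: A = 2*D - 3*C + 2 no longer applies, and A = -6.
X = C^2 + A  [with C=6, A=-6]  = 30
B = 2*D - 2*X - A  [with D=0, X=30, A=-6]  = -54
Without intervention: A = 2*D - 3*C + 2  [with D=0, C=6]  = -16; X = C^2 + A  [with C=6, A=-16]  = 20; B = 2*D - 2*X - A  [with D=0, X=20, A=-16]  = -24.
Change = -54 − (-24) = -30.

-30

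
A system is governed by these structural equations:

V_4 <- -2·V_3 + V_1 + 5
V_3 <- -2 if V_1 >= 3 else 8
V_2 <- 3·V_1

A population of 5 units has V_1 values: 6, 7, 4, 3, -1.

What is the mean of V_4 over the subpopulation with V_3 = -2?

E[V_4|V_3=-2] averages over only the 4 units with V_3=-2 (V_1 = 6, 7, 4, 3): V_4 = 15, 16, 13, 12, mean 14.

14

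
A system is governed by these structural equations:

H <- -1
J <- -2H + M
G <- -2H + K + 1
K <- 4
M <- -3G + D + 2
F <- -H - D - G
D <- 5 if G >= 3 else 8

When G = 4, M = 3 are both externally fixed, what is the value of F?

-8

Setting G = 4, M = 3 by intervention discards those variables' equations.
D = 5 if G >= 3 else 8  [with G=4]  = 5
F = -H - D - G  [with H=-1, D=5, G=4]  = -8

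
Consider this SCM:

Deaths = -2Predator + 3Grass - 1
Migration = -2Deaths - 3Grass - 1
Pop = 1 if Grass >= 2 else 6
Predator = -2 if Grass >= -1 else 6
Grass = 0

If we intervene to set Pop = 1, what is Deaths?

3

do(Pop=1) replaces the equation Pop = 1 if Grass >= 2 else 6 with the constant Pop = 1.
Deaths is not downstream of the intervention, so its value is determined by the original equations.
Predator = -2 if Grass >= -1 else 6  [with Grass=0]  = -2
Deaths = -2Predator + 3Grass - 1  [with Predator=-2, Grass=0]  = 3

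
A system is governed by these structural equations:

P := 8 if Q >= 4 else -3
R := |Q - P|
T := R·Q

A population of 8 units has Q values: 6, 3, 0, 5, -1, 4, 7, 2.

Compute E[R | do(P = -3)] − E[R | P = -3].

2.25

do(P=-3) breaks P's dependence on Q. With P=-3 fixed, R across the units is 9, 6, 3, 8, 2, 7, 10, 5, mean 6.25.
Observing P=-3 restricts to units where P's equation naturally yields -3: Q ∈ {3, 0, -1, 2}. In that subpopulation R = 6, 3, 2, 5, mean 4.
Difference = 6.25 − 4 = 2.25.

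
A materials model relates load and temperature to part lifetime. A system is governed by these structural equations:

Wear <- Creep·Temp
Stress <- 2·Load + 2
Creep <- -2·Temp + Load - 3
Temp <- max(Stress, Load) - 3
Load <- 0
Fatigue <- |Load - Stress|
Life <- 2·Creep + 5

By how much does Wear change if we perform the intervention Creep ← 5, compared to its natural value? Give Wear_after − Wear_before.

Intervening sets Creep = 5 and removes its equation (Creep <- -2·Temp + Load - 3).
Stress = 2·Load + 2  [with Load=0]  = 2
Temp = max(Stress, Load) - 3  [with Stress=2, Load=0]  = -1
Wear = Creep·Temp  [with Creep=5, Temp=-1]  = -5
Without intervention: Stress = 2·Load + 2  [with Load=0]  = 2; Temp = max(Stress, Load) - 3  [with Stress=2, Load=0]  = -1; Creep = -2·Temp + Load - 3  [with Temp=-1, Load=0]  = -1; Wear = Creep·Temp  [with Creep=-1, Temp=-1]  = 1.
Change = -5 − 1 = -6.

-6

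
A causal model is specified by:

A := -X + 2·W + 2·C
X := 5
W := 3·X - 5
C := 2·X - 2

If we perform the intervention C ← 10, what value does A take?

Under do(C=10), the mechanism C := 2·X - 2 is discarded; C is fixed at 10.
W = 3·X - 5  [with X=5]  = 10
A = -X + 2·W + 2·C  [with X=5, W=10, C=10]  = 35

35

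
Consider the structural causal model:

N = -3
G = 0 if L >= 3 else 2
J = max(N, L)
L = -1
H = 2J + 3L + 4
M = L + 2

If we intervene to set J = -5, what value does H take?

Under do(J=-5), the mechanism J = max(N, L) is discarded; J is fixed at -5.
H = 2J + 3L + 4  [with J=-5, L=-1]  = -9

-9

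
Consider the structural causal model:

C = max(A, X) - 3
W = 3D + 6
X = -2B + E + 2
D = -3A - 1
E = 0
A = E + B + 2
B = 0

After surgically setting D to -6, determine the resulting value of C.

-1

Under do(D=-6), the mechanism D = -3A - 1 is discarded; D is fixed at -6.
Since C is not a descendant of the intervened variable, it is unaffected.
X = -2B + E + 2  [with B=0, E=0]  = 2
A = E + B + 2  [with E=0, B=0]  = 2
C = max(A, X) - 3  [with A=2, X=2]  = -1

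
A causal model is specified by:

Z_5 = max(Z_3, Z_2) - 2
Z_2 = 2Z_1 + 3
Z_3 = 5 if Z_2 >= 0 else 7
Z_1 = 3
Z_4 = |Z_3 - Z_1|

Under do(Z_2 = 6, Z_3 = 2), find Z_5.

4

Under do(Z_2 = 6, Z_3 = 2), each intervened variable's structural equation is replaced by its fixed value.
Z_5 = max(Z_3, Z_2) - 2  [with Z_3=2, Z_2=6]  = 4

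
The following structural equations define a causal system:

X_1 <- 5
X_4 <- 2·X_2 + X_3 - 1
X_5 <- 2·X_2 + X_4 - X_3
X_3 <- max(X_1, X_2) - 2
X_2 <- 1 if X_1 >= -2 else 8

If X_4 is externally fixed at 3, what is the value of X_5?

Intervening sets X_4 = 3 and removes its equation (X_4 <- 2·X_2 + X_3 - 1).
X_2 = 1 if X_1 >= -2 else 8  [with X_1=5]  = 1
X_3 = max(X_1, X_2) - 2  [with X_1=5, X_2=1]  = 3
X_5 = 2·X_2 + X_4 - X_3  [with X_2=1, X_4=3, X_3=3]  = 2

2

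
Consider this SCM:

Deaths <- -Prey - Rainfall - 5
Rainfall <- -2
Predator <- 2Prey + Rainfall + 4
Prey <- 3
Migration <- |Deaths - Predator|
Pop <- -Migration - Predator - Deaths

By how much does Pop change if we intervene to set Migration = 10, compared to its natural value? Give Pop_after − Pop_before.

The intervention breaks the incoming arrows to Migration: Migration <- |Deaths - Predator| no longer applies, and Migration = 10.
Predator = 2Prey + Rainfall + 4  [with Prey=3, Rainfall=-2]  = 8
Deaths = -Prey - Rainfall - 5  [with Prey=3, Rainfall=-2]  = -6
Pop = -Migration - Predator - Deaths  [with Migration=10, Predator=8, Deaths=-6]  = -12
Without intervention: Predator = 2Prey + Rainfall + 4  [with Prey=3, Rainfall=-2]  = 8; Deaths = -Prey - Rainfall - 5  [with Prey=3, Rainfall=-2]  = -6; Migration = |Deaths - Predator|  [with Deaths=-6, Predator=8]  = 14; Pop = -Migration - Predator - Deaths  [with Migration=14, Predator=8, Deaths=-6]  = -16.
Change = -12 − (-16) = 4.

4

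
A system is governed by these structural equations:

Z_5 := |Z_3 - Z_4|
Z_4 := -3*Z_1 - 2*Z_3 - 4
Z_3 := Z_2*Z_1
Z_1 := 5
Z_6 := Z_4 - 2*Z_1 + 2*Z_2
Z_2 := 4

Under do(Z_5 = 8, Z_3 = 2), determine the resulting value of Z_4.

-23

Under do(Z_5 = 8, Z_3 = 2), each intervened variable's structural equation is replaced by its fixed value.
Z_4 = -3*Z_1 - 2*Z_3 - 4  [with Z_1=5, Z_3=2]  = -23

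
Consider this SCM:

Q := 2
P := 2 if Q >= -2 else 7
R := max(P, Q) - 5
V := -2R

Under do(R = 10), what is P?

2

Under do(R=10), the mechanism R := max(P, Q) - 5 is discarded; R is fixed at 10.
Since P is not a descendant of the intervened variable, it is unaffected.
P = 2 if Q >= -2 else 7  [with Q=2]  = 2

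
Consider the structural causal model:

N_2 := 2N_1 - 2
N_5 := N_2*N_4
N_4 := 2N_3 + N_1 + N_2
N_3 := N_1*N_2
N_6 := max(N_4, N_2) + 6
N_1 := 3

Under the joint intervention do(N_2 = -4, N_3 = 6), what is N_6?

Under do(N_2 = -4, N_3 = 6), each intervened variable's structural equation is replaced by its fixed value.
N_4 = 2N_3 + N_1 + N_2  [with N_3=6, N_1=3, N_2=-4]  = 11
N_6 = max(N_4, N_2) + 6  [with N_4=11, N_2=-4]  = 17

17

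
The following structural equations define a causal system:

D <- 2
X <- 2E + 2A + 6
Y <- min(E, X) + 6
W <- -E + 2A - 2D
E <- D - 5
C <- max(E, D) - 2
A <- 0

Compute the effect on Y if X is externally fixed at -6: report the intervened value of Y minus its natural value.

Under do(X=-6), the mechanism X <- 2E + 2A + 6 is discarded; X is fixed at -6.
E = D - 5  [with D=2]  = -3
Y = min(E, X) + 6  [with E=-3, X=-6]  = 0
Without intervention: E = D - 5  [with D=2]  = -3; X = 2E + 2A + 6  [with E=-3, A=0]  = 0; Y = min(E, X) + 6  [with E=-3, X=0]  = 3.
Change = 0 − 3 = -3.

-3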